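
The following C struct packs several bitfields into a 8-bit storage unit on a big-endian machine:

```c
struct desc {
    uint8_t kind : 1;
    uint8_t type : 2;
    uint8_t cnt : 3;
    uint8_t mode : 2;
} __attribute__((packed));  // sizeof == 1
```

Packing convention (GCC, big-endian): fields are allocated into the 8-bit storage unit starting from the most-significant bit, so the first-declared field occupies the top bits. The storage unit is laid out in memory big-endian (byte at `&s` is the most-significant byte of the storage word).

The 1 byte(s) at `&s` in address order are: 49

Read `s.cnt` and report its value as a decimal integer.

2

[0]=0x49 (big-endian) → word 0x49
kind [7+:1] = (word>>7) & 0x1 = 0
type [5+:2] = (word>>5) & 0x3 = 2
cnt [2+:3] = (word>>2) & 0x7 = 2  ←
mode [0+:2] = (word>>0) & 0x3 = 1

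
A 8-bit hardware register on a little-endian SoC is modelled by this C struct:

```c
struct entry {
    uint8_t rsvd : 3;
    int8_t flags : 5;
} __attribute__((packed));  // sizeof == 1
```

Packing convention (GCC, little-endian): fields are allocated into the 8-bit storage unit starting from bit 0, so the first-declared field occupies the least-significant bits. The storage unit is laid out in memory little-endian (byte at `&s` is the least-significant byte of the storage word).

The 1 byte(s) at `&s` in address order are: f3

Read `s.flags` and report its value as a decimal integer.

-2

[0]=0xf3 (little-endian) → word 0xf3
rsvd [0+:3] = (word>>0) & 0x7 = 3
flags [3+:5] = (word>>3) & 0x1f = 30  ←
flags signed 5b, MSB=1: 30 - 32 = -2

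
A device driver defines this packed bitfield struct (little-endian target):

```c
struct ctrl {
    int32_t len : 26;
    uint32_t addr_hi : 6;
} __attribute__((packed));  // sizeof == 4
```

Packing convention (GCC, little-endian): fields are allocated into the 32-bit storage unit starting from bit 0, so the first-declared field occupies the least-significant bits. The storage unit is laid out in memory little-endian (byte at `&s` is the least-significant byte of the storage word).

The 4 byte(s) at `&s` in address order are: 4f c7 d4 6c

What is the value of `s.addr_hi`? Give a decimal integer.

[0]=0x4f [1]=0xc7 [2]=0xd4 [3]=0x6c (little-endian) → word 0x6cd4c74f
len:26 @ bit 0 → (0x6cd4c74f>>0)&0x3ffffff = 0xd4c74f
addr_hi:6 @ bit 26 → (0x6cd4c74f>>26)&0x3f = 0x1b  ←

27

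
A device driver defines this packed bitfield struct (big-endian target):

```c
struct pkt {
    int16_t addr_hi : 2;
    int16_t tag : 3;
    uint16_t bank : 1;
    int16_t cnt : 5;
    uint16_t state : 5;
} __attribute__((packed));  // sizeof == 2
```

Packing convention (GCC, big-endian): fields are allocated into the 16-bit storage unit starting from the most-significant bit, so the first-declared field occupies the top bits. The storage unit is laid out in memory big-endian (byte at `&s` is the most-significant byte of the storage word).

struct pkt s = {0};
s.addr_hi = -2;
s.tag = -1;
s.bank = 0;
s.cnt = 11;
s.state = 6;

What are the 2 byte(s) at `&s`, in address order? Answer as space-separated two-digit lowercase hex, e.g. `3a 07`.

addr_hi (2b) val=-2 bits=0x2 at bit 14: 0x8000
tag (3b) val=-1 bits=0x7 at bit 11: 0xb800
bank (1b) val=0 bits=0x0 at bit 10: 0xb800
cnt (5b) val=11 bits=0xb at bit 5: 0xb960
state (5b) val=6 bits=0x6 at bit 0: 0xb966
word = 0xb966 → big-endian bytes:
  [0]=0xb9  [1]=0x66

b9 66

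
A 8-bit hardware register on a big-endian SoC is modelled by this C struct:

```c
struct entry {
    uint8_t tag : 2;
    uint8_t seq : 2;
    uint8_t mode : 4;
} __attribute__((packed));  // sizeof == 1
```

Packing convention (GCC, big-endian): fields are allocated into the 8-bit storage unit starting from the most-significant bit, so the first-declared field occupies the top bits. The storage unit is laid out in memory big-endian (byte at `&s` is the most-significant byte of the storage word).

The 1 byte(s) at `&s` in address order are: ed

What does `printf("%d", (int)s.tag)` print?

3

[0]=0xed (big-endian) → word 0xed
tag:2 @ bit 6 → (0xed>>6)&0x3 = 0x3  ←
seq:2 @ bit 4 → (0xed>>4)&0x3 = 0x2
mode:4 @ bit 0 → (0xed>>0)&0xf = 0xd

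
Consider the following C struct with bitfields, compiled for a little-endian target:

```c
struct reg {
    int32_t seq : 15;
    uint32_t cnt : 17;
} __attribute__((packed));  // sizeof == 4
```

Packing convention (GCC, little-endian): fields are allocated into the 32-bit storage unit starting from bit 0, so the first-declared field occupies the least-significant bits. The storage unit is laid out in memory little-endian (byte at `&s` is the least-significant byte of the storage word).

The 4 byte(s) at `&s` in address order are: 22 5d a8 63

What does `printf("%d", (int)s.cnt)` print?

51024

[0]=0x22 [1]=0x5d [2]=0xa8 [3]=0x63 (little-endian) → word 0x63a85d22
seq:15 @ bit 0 → (0x63a85d22>>0)&0x7fff = 0x5d22
cnt:17 @ bit 15 → (0x63a85d22>>15)&0x1ffff = 0xc750  ←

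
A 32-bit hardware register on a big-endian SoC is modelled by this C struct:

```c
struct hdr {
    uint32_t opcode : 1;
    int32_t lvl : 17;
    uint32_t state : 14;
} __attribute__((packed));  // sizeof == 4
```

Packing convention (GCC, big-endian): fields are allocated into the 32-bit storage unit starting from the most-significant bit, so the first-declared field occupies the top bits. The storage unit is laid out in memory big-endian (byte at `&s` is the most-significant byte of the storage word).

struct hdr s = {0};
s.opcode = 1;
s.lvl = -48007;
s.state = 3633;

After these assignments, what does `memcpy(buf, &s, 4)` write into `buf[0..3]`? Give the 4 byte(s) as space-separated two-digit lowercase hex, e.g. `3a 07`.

d1 1e 4e 31

opcode (1b) val=1 bits=0x1 at bit 31: 0x80000000
lvl (17b) val=-48007 bits=0x14479 at bit 14: 0xd11e4000
state (14b) val=3633 bits=0xe31 at bit 0: 0xd11e4e31
word = 0xd11e4e31 → big-endian bytes:
  [0]=0xd1  [1]=0x1e  [2]=0x4e  [3]=0x31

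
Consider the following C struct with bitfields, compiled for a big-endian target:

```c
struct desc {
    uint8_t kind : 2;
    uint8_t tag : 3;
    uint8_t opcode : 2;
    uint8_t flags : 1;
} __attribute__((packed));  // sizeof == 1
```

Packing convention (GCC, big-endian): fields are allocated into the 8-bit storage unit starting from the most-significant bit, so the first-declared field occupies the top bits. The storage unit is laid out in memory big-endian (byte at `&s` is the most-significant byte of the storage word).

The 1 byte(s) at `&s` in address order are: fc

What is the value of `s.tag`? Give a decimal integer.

[0]=0xfc (big-endian) → word 0xfc
kind [6+:2] = (word>>6) & 0x3 = 3
tag [3+:3] = (word>>3) & 0x7 = 7  ←
opcode [1+:2] = (word>>1) & 0x3 = 2
flags [0+:1] = (word>>0) & 0x1 = 0

7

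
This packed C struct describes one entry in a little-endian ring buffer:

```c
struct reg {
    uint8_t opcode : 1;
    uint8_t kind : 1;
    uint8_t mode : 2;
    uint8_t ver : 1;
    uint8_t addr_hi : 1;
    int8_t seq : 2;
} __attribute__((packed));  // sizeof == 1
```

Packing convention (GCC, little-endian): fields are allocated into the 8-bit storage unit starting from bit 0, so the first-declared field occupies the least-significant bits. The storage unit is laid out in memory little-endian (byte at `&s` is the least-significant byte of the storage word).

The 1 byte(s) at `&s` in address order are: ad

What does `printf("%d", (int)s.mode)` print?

[0]=0xad (little-endian) → word 0xad
opcode [0+:1] = (word>>0) & 0x1 = 1
kind [1+:1] = (word>>1) & 0x1 = 0
mode [2+:2] = (word>>2) & 0x3 = 3  ←
ver [4+:1] = (word>>4) & 0x1 = 0
addr_hi [5+:1] = (word>>5) & 0x1 = 1
seq [6+:2] = (word>>6) & 0x3 = 2

3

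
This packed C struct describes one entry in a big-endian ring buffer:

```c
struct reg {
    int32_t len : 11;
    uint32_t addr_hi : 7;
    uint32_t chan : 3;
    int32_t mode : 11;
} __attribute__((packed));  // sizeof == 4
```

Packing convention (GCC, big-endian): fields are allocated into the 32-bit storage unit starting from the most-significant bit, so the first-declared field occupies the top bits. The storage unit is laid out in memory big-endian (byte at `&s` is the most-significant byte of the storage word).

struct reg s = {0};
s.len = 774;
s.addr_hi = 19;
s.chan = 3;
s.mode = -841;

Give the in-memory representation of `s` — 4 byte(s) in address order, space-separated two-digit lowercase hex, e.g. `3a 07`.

60 c4 dc b7

[21+:11] len=774 & 0x7ff = 0x306; word=0x60c00000
[14+:7] addr_hi=19 & 0x7f = 0x13; word=0x60c4c000
[11+:3] chan=3 & 0x7 = 0x3; word=0x60c4d800
[0+:11] mode=-841 & 0x7ff = 0x4b7; word=0x60c4dcb7
word = 0x60c4dcb7 → big-endian bytes:
  [0]=0x60  [1]=0xc4  [2]=0xdc  [3]=0xb7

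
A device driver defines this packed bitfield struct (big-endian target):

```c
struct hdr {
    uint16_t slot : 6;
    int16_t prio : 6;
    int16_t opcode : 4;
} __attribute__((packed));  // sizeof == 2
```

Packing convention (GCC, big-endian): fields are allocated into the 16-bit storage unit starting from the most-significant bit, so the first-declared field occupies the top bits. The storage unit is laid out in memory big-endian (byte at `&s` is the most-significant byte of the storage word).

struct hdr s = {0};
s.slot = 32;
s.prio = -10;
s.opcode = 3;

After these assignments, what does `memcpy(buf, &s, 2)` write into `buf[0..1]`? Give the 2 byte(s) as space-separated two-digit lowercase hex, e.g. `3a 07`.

83 63

[10+:6] slot=32 & 0x3f = 0x20; word=0x8000
[4+:6] prio=-10 & 0x3f = 0x36; word=0x8360
[0+:4] opcode=3 & 0xf = 0x3; word=0x8363
word = 0x8363 → big-endian bytes:
  [0]=0x83  [1]=0x63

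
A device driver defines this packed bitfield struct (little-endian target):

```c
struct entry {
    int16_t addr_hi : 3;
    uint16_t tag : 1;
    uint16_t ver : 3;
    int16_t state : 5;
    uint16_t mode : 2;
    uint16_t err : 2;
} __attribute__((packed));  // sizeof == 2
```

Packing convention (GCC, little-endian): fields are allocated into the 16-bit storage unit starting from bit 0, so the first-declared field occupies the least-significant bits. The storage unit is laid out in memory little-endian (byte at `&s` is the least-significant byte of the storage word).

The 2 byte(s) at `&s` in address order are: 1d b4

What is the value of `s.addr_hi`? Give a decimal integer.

-3

[0]=0x1d [1]=0xb4 (little-endian) → word 0xb41d
addr_hi [0+:3] = (word>>0) & 0x7 = 5  ←
tag [3+:1] = (word>>3) & 0x1 = 1
ver [4+:3] = (word>>4) & 0x7 = 1
state [7+:5] = (word>>7) & 0x1f = 8
mode [12+:2] = (word>>12) & 0x3 = 3
err [14+:2] = (word>>14) & 0x3 = 2
addr_hi signed 3b, MSB=1: 5 - 8 = -3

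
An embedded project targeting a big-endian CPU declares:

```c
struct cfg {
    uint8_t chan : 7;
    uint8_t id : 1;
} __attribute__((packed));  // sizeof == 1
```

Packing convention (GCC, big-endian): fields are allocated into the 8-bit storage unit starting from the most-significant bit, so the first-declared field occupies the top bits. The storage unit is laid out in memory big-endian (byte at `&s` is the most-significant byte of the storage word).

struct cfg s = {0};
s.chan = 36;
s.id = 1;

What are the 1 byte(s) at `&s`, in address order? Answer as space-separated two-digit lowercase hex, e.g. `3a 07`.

[1+:7] chan=36 & 0x7f = 0x24; word=0x48
[0+:1] id=1 & 0x1 = 0x1; word=0x49
word = 0x49 → big-endian bytes:
  [0]=0x49

49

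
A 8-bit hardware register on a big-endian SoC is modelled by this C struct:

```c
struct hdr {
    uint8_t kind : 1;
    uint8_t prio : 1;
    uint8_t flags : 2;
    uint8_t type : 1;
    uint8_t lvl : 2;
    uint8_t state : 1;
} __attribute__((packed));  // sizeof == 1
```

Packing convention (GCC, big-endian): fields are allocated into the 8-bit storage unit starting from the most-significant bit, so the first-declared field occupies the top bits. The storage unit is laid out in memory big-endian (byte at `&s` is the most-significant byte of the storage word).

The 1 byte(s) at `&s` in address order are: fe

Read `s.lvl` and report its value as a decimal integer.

[0]=0xfe (big-endian) → word 0xfe
kind [7+:1] = (word>>7) & 0x1 = 1
prio [6+:1] = (word>>6) & 0x1 = 1
flags [4+:2] = (word>>4) & 0x3 = 3
type [3+:1] = (word>>3) & 0x1 = 1
lvl [1+:2] = (word>>1) & 0x3 = 3  ←
state [0+:1] = (word>>0) & 0x1 = 0

3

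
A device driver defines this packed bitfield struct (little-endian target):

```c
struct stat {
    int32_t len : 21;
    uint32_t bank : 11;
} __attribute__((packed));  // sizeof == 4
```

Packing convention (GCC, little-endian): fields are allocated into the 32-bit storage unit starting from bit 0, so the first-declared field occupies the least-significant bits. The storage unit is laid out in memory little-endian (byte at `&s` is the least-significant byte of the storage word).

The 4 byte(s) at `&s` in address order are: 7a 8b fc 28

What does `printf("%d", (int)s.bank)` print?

[0]=0x7a [1]=0x8b [2]=0xfc [3]=0x28 (little-endian) → word 0x28fc8b7a
len [0+:21] = (word>>0) & 0x1fffff = 1870714
bank [21+:11] = (word>>21) & 0x7ff = 327  ←

327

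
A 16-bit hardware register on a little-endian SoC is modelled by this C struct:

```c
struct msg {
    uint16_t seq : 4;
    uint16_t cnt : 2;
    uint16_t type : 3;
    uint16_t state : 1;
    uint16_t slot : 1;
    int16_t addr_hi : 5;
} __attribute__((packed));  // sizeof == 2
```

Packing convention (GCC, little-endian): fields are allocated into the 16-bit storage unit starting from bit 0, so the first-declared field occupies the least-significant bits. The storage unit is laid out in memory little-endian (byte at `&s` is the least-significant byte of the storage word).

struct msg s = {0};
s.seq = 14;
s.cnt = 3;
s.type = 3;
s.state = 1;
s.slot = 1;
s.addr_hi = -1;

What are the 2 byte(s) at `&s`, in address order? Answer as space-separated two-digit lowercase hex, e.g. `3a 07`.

fe fe

seq (4b) val=14 bits=0xe at bit 0: 0x000e
cnt (2b) val=3 bits=0x3 at bit 4: 0x003e
type (3b) val=3 bits=0x3 at bit 6: 0x00fe
state (1b) val=1 bits=0x1 at bit 9: 0x02fe
slot (1b) val=1 bits=0x1 at bit 10: 0x06fe
addr_hi (5b) val=-1 bits=0x1f at bit 11: 0xfefe
word = 0xfefe → little-endian bytes:
  [0]=0xfe  [1]=0xfe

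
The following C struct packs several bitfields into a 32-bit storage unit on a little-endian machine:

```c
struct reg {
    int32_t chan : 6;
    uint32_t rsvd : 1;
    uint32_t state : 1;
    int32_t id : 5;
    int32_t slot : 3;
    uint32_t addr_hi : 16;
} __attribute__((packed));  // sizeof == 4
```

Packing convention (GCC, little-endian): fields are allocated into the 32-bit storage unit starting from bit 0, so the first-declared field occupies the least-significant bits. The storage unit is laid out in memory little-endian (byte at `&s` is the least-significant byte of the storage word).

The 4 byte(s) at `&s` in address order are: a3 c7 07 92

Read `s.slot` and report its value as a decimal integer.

-2

[0]=0xa3 [1]=0xc7 [2]=0x07 [3]=0x92 (little-endian) → word 0x9207c7a3
chan:6 @ bit 0 → (0x9207c7a3>>0)&0x3f = 0x23
rsvd:1 @ bit 6 → (0x9207c7a3>>6)&0x1 = 0x0
state:1 @ bit 7 → (0x9207c7a3>>7)&0x1 = 0x1
id:5 @ bit 8 → (0x9207c7a3>>8)&0x1f = 0x7
slot:3 @ bit 13 → (0x9207c7a3>>13)&0x7 = 0x6  ←
addr_hi:16 @ bit 16 → (0x9207c7a3>>16)&0xffff = 0x9207
slot signed 3b, MSB=1: 6 - 8 = -2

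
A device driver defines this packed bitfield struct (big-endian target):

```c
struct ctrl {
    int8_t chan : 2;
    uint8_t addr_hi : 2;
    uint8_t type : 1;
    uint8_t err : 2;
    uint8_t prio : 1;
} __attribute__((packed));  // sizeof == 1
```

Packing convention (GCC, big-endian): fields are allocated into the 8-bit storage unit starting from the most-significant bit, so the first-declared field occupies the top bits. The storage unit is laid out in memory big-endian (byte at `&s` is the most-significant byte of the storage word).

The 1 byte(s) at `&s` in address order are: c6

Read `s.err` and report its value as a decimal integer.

3

[0]=0xc6 (big-endian) → word 0xc6
chan:2 @ bit 6 → (0xc6>>6)&0x3 = 0x3
addr_hi:2 @ bit 4 → (0xc6>>4)&0x3 = 0x0
type:1 @ bit 3 → (0xc6>>3)&0x1 = 0x0
err:2 @ bit 1 → (0xc6>>1)&0x3 = 0x3  ←
prio:1 @ bit 0 → (0xc6>>0)&0x1 = 0x0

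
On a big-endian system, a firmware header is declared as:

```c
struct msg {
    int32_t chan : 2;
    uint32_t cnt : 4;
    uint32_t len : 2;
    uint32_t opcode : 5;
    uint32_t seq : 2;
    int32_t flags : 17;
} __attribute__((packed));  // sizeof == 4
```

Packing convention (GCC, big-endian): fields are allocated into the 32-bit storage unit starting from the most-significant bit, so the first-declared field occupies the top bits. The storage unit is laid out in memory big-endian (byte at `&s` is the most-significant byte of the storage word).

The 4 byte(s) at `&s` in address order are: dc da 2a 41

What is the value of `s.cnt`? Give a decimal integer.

7

[0]=0xdc [1]=0xda [2]=0x2a [3]=0x41 (big-endian) → word 0xdcda2a41
chan:2 @ bit 30 → (0xdcda2a41>>30)&0x3 = 0x3
cnt:4 @ bit 26 → (0xdcda2a41>>26)&0xf = 0x7  ←
len:2 @ bit 24 → (0xdcda2a41>>24)&0x3 = 0x0
opcode:5 @ bit 19 → (0xdcda2a41>>19)&0x1f = 0x1b
seq:2 @ bit 17 → (0xdcda2a41>>17)&0x3 = 0x1
flags:17 @ bit 0 → (0xdcda2a41>>0)&0x1ffff = 0x2a41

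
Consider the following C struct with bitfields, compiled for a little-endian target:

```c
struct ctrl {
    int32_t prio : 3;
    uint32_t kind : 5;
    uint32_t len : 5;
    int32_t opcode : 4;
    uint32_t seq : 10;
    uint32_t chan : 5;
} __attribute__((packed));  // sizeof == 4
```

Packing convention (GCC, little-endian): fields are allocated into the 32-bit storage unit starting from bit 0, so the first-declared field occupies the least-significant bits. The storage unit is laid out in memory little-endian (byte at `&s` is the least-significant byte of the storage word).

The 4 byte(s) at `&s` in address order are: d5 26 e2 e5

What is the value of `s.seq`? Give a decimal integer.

753

[0]=0xd5 [1]=0x26 [2]=0xe2 [3]=0xe5 (little-endian) → word 0xe5e226d5
prio [0+:3] = (word>>0) & 0x7 = 5
kind [3+:5] = (word>>3) & 0x1f = 26
len [8+:5] = (word>>8) & 0x1f = 6
opcode [13+:4] = (word>>13) & 0xf = 1
seq [17+:10] = (word>>17) & 0x3ff = 753  ←
chan [27+:5] = (word>>27) & 0x1f = 28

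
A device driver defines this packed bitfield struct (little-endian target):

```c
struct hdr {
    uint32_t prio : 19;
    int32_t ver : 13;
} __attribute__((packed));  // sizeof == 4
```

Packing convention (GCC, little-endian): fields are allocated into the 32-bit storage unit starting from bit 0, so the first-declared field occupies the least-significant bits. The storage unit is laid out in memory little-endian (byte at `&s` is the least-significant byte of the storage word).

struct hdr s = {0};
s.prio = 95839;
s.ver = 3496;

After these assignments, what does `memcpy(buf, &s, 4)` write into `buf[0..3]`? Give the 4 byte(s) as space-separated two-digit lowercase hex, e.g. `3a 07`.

prio:19 = 95839 → 0x1765f << 0 → word 0x0001765f
ver:13 = 3496 → 0xda8 << 19 → word 0x6d41765f
word = 0x6d41765f → little-endian bytes:
  [0]=0x5f  [1]=0x76  [2]=0x41  [3]=0x6d

5f 76 41 6d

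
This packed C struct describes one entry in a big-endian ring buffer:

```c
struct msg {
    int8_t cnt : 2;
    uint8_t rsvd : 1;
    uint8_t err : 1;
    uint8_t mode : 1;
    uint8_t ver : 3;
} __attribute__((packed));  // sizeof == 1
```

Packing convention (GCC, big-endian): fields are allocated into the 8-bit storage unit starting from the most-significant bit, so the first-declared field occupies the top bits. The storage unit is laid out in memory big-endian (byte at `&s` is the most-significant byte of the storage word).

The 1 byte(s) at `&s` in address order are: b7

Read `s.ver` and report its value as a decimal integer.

[0]=0xb7 (big-endian) → word 0xb7
cnt [6+:2] = (word>>6) & 0x3 = 2
rsvd [5+:1] = (word>>5) & 0x1 = 1
err [4+:1] = (word>>4) & 0x1 = 1
mode [3+:1] = (word>>3) & 0x1 = 0
ver [0+:3] = (word>>0) & 0x7 = 7  ←

7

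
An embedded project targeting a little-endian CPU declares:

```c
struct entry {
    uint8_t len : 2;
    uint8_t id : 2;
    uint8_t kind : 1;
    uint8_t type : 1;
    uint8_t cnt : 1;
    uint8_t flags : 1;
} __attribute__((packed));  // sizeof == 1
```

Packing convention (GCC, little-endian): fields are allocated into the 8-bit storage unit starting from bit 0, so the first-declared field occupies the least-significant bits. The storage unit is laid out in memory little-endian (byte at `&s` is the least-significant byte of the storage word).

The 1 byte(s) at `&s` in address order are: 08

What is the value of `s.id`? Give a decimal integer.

2

[0]=0x08 (little-endian) → word 0x08
len [0+:2] = (word>>0) & 0x3 = 0
id [2+:2] = (word>>2) & 0x3 = 2  ←
kind [4+:1] = (word>>4) & 0x1 = 0
type [5+:1] = (word>>5) & 0x1 = 0
cnt [6+:1] = (word>>6) & 0x1 = 0
flags [7+:1] = (word>>7) & 0x1 = 0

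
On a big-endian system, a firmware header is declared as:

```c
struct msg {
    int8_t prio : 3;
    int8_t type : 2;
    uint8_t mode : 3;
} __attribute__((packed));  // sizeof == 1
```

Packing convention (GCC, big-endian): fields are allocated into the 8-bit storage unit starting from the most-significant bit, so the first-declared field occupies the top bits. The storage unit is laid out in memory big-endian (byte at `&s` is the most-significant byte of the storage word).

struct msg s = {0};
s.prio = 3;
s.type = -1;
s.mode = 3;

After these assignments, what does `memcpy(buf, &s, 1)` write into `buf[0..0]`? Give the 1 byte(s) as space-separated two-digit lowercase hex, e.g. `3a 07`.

7b

[5+:3] prio=3 & 0x7 = 0x3; word=0x60
[3+:2] type=-1 & 0x3 = 0x3; word=0x78
[0+:3] mode=3 & 0x7 = 0x3; word=0x7b
word = 0x7b → big-endian bytes:
  [0]=0x7b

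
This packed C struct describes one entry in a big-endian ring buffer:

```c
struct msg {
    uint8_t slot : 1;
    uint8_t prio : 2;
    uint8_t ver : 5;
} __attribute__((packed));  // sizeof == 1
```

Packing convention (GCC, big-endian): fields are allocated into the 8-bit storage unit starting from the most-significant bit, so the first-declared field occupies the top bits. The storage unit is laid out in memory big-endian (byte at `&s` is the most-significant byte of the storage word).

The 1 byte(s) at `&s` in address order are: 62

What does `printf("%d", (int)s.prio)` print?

3

[0]=0x62 (big-endian) → word 0x62
slot:1 @ bit 7 → (0x62>>7)&0x1 = 0x0
prio:2 @ bit 5 → (0x62>>5)&0x3 = 0x3  ←
ver:5 @ bit 0 → (0x62>>0)&0x1f = 0x2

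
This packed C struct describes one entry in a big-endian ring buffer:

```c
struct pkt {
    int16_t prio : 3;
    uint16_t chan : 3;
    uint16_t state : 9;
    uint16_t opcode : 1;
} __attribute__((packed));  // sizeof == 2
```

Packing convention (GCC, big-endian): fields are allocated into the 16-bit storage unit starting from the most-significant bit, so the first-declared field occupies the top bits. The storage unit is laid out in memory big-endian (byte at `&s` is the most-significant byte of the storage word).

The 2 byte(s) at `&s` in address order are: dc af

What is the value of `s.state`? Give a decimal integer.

[0]=0xdc [1]=0xaf (big-endian) → word 0xdcaf
prio:3 @ bit 13 → (0xdcaf>>13)&0x7 = 0x6
chan:3 @ bit 10 → (0xdcaf>>10)&0x7 = 0x7
state:9 @ bit 1 → (0xdcaf>>1)&0x1ff = 0x57  ←
opcode:1 @ bit 0 → (0xdcaf>>0)&0x1 = 0x1

87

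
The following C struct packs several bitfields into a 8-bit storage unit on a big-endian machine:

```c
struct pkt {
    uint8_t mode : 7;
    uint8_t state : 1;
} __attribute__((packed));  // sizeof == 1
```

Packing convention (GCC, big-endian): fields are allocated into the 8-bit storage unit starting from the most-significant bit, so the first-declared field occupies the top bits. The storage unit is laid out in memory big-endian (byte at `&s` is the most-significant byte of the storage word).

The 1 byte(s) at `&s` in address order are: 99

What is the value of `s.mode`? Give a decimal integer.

76

[0]=0x99 (big-endian) → word 0x99
mode [1+:7] = (word>>1) & 0x7f = 76  ←
state [0+:1] = (word>>0) & 0x1 = 1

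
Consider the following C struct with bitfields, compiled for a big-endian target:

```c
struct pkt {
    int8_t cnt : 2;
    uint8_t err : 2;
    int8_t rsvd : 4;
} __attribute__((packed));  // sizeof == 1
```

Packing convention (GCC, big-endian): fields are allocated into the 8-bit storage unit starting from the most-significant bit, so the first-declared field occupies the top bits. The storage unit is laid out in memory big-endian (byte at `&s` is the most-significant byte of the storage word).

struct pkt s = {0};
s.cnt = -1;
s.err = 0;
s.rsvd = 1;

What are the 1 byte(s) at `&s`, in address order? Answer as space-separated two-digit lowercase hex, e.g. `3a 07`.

cnt:2 = -1 → 0x3 << 6 → word 0xc0
err:2 = 0 → 0x0 << 4 → word 0xc0
rsvd:4 = 1 → 0x1 << 0 → word 0xc1
word = 0xc1 → big-endian bytes:
  [0]=0xc1

c1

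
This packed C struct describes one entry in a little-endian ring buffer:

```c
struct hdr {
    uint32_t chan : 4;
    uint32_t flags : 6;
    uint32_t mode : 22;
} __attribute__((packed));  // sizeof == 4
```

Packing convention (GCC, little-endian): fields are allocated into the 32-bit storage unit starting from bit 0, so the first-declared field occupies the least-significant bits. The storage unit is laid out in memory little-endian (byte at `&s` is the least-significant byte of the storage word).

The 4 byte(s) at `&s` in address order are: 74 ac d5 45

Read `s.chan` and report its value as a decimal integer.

[0]=0x74 [1]=0xac [2]=0xd5 [3]=0x45 (little-endian) → word 0x45d5ac74
chan [0+:4] = (word>>0) & 0xf = 4  ←
flags [4+:6] = (word>>4) & 0x3f = 7
mode [10+:22] = (word>>10) & 0x3fffff = 1144171

4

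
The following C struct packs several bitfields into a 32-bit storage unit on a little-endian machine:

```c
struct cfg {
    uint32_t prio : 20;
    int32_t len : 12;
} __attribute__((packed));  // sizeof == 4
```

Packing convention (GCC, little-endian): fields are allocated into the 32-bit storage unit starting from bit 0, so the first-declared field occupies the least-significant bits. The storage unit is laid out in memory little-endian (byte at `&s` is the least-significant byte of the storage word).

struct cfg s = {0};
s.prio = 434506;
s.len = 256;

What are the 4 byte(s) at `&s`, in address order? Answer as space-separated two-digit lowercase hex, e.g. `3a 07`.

4a a1 06 10

prio (20b) val=434506 bits=0x6a14a at bit 0: 0x0006a14a
len (12b) val=256 bits=0x100 at bit 20: 0x1006a14a
word = 0x1006a14a → little-endian bytes:
  [0]=0x4a  [1]=0xa1  [2]=0x06  [3]=0x10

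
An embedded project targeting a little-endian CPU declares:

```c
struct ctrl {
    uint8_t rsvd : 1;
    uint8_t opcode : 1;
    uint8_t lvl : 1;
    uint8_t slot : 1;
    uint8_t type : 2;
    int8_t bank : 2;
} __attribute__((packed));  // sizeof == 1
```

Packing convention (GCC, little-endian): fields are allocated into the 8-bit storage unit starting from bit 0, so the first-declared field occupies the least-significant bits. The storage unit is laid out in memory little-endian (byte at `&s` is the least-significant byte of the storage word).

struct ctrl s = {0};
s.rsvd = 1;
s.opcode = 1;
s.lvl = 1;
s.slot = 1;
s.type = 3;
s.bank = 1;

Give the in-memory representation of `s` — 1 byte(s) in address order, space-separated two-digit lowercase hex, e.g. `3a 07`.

7f

rsvd (1b) val=1 bits=0x1 at bit 0: 0x01
opcode (1b) val=1 bits=0x1 at bit 1: 0x03
lvl (1b) val=1 bits=0x1 at bit 2: 0x07
slot (1b) val=1 bits=0x1 at bit 3: 0x0f
type (2b) val=3 bits=0x3 at bit 4: 0x3f
bank (2b) val=1 bits=0x1 at bit 6: 0x7f
word = 0x7f → little-endian bytes:
  [0]=0x7f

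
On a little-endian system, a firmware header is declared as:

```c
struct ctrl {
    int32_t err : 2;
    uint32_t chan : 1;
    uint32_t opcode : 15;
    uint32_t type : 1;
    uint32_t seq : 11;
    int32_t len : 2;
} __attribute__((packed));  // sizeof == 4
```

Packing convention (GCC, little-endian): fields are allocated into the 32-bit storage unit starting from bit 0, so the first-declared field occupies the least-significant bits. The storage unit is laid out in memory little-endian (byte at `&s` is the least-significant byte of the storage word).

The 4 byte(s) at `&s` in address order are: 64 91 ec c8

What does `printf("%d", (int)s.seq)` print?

285

[0]=0x64 [1]=0x91 [2]=0xec [3]=0xc8 (little-endian) → word 0xc8ec9164
err:2 @ bit 0 → (0xc8ec9164>>0)&0x3 = 0x0
chan:1 @ bit 2 → (0xc8ec9164>>2)&0x1 = 0x1
opcode:15 @ bit 3 → (0xc8ec9164>>3)&0x7fff = 0x122c
type:1 @ bit 18 → (0xc8ec9164>>18)&0x1 = 0x1
seq:11 @ bit 19 → (0xc8ec9164>>19)&0x7ff = 0x11d  ←
len:2 @ bit 30 → (0xc8ec9164>>30)&0x3 = 0x3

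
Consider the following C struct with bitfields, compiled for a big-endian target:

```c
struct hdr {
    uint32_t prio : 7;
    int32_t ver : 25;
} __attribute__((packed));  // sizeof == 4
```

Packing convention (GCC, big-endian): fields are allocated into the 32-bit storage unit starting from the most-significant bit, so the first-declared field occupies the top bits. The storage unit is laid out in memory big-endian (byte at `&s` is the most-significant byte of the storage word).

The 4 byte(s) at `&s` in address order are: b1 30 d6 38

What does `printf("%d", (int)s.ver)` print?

[0]=0xb1 [1]=0x30 [2]=0xd6 [3]=0x38 (big-endian) → word 0xb130d638
prio:7 @ bit 25 → (0xb130d638>>25)&0x7f = 0x58
ver:25 @ bit 0 → (0xb130d638>>0)&0x1ffffff = 0x130d638  ←
ver signed 25b, MSB=1: 19977784 - 33554432 = -13576648

-13576648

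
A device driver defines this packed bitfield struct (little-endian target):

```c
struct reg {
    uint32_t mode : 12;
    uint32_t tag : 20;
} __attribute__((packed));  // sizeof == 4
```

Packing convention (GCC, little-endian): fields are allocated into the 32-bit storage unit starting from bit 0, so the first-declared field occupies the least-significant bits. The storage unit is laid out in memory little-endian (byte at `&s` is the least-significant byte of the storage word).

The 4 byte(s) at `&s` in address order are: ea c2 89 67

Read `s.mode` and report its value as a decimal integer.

746

[0]=0xea [1]=0xc2 [2]=0x89 [3]=0x67 (little-endian) → word 0x6789c2ea
mode [0+:12] = (word>>0) & 0xfff = 746  ←
tag [12+:20] = (word>>12) & 0xfffff = 424092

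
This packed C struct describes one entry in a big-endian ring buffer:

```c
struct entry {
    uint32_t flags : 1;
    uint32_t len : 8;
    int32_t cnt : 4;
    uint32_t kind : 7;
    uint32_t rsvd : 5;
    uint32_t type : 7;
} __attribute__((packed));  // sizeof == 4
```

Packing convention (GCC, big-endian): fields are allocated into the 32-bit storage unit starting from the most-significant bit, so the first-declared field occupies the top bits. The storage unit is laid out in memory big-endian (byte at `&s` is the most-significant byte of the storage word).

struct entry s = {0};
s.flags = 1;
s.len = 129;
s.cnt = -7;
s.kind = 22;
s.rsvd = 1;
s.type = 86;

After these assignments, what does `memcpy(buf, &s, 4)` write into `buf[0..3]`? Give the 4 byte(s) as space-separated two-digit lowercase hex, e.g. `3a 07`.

c0 c9 60 d6

[31+:1] flags=1 & 0x1 = 0x1; word=0x80000000
[23+:8] len=129 & 0xff = 0x81; word=0xc0800000
[19+:4] cnt=-7 & 0xf = 0x9; word=0xc0c80000
[12+:7] kind=22 & 0x7f = 0x16; word=0xc0c96000
[7+:5] rsvd=1 & 0x1f = 0x1; word=0xc0c96080
[0+:7] type=86 & 0x7f = 0x56; word=0xc0c960d6
word = 0xc0c960d6 → big-endian bytes:
  [0]=0xc0  [1]=0xc9  [2]=0x60  [3]=0xd6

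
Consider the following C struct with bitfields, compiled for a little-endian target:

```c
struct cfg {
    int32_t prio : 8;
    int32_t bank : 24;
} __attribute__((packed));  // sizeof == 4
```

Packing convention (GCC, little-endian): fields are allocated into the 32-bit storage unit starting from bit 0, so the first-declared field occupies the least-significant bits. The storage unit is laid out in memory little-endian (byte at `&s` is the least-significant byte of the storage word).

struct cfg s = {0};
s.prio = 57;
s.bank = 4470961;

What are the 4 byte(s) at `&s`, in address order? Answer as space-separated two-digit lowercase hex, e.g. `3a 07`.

prio:8 = 57 → 0x39 << 0 → word 0x00000039
bank:24 = 4470961 → 0x4438b1 << 8 → word 0x4438b139
word = 0x4438b139 → little-endian bytes:
  [0]=0x39  [1]=0xb1  [2]=0x38  [3]=0x44

39 b1 38 44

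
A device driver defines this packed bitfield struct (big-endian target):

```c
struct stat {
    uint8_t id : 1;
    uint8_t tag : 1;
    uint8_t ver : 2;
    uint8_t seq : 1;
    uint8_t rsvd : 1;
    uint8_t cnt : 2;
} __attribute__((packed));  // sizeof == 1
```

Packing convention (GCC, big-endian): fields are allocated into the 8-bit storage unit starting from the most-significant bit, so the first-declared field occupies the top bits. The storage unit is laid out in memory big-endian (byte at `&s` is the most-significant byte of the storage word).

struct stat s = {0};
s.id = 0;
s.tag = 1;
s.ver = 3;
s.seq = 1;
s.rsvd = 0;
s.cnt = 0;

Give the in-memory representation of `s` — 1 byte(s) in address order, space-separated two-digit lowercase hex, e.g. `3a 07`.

78

[7+:1] id=0 & 0x1 = 0x0; word=0x00
[6+:1] tag=1 & 0x1 = 0x1; word=0x40
[4+:2] ver=3 & 0x3 = 0x3; word=0x70
[3+:1] seq=1 & 0x1 = 0x1; word=0x78
[2+:1] rsvd=0 & 0x1 = 0x0; word=0x78
[0+:2] cnt=0 & 0x3 = 0x0; word=0x78
word = 0x78 → big-endian bytes:
  [0]=0x78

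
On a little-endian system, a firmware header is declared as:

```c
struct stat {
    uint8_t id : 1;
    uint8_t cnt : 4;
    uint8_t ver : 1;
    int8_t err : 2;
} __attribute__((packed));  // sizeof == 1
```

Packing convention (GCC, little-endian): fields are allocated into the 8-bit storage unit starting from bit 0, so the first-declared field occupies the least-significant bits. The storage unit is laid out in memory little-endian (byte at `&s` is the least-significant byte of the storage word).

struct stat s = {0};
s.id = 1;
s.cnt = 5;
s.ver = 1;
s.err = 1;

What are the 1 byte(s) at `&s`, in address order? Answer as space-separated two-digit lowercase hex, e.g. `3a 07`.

id (1b) val=1 bits=0x1 at bit 0: 0x01
cnt (4b) val=5 bits=0x5 at bit 1: 0x0b
ver (1b) val=1 bits=0x1 at bit 5: 0x2b
err (2b) val=1 bits=0x1 at bit 6: 0x6b
word = 0x6b → little-endian bytes:
  [0]=0x6b

6b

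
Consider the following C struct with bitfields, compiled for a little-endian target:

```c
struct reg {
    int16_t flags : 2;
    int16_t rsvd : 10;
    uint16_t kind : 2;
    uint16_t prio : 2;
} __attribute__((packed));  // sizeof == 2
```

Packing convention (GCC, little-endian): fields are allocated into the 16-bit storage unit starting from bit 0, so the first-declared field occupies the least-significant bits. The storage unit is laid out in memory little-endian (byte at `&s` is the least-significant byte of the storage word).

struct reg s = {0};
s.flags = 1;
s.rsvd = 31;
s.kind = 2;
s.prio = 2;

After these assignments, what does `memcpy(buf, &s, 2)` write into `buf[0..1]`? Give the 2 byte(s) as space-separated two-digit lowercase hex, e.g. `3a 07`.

flags (2b) val=1 bits=0x1 at bit 0: 0x0001
rsvd (10b) val=31 bits=0x1f at bit 2: 0x007d
kind (2b) val=2 bits=0x2 at bit 12: 0x207d
prio (2b) val=2 bits=0x2 at bit 14: 0xa07d
word = 0xa07d → little-endian bytes:
  [0]=0x7d  [1]=0xa0

7d a0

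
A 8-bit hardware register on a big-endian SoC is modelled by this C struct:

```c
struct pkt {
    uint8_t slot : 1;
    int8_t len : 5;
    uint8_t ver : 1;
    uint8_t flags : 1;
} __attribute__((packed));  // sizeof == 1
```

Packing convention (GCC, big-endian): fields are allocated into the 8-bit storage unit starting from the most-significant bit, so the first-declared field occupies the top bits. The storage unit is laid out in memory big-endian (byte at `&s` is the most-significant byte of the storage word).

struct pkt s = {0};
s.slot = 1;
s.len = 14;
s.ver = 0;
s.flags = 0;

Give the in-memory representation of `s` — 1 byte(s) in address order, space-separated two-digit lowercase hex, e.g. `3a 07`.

[7+:1] slot=1 & 0x1 = 0x1; word=0x80
[2+:5] len=14 & 0x1f = 0xe; word=0xb8
[1+:1] ver=0 & 0x1 = 0x0; word=0xb8
[0+:1] flags=0 & 0x1 = 0x0; word=0xb8
word = 0xb8 → big-endian bytes:
  [0]=0xb8

b8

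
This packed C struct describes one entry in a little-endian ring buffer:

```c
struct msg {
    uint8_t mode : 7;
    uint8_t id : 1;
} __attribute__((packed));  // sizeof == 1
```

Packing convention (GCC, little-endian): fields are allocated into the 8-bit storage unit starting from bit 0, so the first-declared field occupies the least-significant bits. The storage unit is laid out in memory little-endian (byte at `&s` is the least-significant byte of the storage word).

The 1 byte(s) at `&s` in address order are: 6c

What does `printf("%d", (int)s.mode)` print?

[0]=0x6c (little-endian) → word 0x6c
mode:7 @ bit 0 → (0x6c>>0)&0x7f = 0x6c  ←
id:1 @ bit 7 → (0x6c>>7)&0x1 = 0x0

108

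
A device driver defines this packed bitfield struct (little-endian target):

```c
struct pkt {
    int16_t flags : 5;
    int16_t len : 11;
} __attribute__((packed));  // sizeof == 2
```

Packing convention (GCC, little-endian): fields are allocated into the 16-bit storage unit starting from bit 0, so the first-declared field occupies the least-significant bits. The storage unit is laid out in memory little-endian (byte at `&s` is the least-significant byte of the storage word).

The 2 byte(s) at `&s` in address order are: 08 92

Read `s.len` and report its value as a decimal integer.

-880

[0]=0x08 [1]=0x92 (little-endian) → word 0x9208
flags [0+:5] = (word>>0) & 0x1f = 8
len [5+:11] = (word>>5) & 0x7ff = 1168  ←
len signed 11b, MSB=1: 1168 - 2048 = -880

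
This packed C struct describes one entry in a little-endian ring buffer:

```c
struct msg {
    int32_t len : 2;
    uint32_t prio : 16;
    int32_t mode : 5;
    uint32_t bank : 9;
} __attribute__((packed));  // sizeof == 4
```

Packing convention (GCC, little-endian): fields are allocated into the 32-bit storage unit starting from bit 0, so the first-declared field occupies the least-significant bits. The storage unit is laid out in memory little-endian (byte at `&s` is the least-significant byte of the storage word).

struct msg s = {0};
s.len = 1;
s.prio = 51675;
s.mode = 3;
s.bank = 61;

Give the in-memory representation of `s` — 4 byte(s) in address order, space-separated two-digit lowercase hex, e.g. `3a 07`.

6d 27 8f 1e

len:2 = 1 → 0x1 << 0 → word 0x00000001
prio:16 = 51675 → 0xc9db << 2 → word 0x0003276d
mode:5 = 3 → 0x3 << 18 → word 0x000f276d
bank:9 = 61 → 0x3d << 23 → word 0x1e8f276d
word = 0x1e8f276d → little-endian bytes:
  [0]=0x6d  [1]=0x27  [2]=0x8f  [3]=0x1e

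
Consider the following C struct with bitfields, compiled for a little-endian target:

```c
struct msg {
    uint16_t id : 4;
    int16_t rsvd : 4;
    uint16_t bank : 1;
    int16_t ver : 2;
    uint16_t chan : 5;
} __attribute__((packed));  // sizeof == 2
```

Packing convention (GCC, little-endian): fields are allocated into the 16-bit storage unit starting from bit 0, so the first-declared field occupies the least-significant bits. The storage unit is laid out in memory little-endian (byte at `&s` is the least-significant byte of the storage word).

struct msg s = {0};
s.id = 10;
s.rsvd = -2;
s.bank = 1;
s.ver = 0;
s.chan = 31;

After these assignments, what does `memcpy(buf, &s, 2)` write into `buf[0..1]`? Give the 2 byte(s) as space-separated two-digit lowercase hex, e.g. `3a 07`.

id (4b) val=10 bits=0xa at bit 0: 0x000a
rsvd (4b) val=-2 bits=0xe at bit 4: 0x00ea
bank (1b) val=1 bits=0x1 at bit 8: 0x01ea
ver (2b) val=0 bits=0x0 at bit 9: 0x01ea
chan (5b) val=31 bits=0x1f at bit 11: 0xf9ea
word = 0xf9ea → little-endian bytes:
  [0]=0xea  [1]=0xf9

ea f9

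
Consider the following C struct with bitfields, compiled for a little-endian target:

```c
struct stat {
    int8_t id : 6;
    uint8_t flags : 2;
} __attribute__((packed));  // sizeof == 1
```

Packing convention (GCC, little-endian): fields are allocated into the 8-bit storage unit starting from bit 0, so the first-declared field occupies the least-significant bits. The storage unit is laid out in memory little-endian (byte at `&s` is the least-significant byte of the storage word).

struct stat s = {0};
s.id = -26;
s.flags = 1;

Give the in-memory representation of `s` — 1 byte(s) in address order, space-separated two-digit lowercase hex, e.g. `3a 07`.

66

[0+:6] id=-26 & 0x3f = 0x26; word=0x26
[6+:2] flags=1 & 0x3 = 0x1; word=0x66
word = 0x66 → little-endian bytes:
  [0]=0x66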